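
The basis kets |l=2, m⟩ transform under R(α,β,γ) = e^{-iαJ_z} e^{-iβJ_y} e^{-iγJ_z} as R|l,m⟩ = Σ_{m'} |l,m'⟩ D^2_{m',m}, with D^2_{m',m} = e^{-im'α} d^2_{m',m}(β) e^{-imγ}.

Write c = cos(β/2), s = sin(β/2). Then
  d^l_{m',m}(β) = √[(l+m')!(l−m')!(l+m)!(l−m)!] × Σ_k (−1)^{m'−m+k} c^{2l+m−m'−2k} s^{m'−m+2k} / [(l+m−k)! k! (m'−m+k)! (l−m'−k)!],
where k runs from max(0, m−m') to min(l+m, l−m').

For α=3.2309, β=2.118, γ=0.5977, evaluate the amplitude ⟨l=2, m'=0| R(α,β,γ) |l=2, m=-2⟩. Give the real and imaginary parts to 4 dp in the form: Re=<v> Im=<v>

Split into d^2_{0,-2}(β=2.1180) × two z-phases.
With c≡cos(β/2)=0.489744 and s≡sin(β/2)=0.871866, N=[2·2·1·24]^{1/2}=9.797959
The bounds max(0,m−m')=0 and min(l+m,l−m')=0 give 1 term
  k=0: (−1)^2·9.7980/(4)·0.4897^2·0.8719^2 = +0.446595
d^2_{0,-2}(2.1180) = +0.446595
D = (+1.000000+0.000000i)·(+0.446595)·(+0.366641+0.930362i) = +0.163740+0.415495i

Re=0.1637 Im=0.4155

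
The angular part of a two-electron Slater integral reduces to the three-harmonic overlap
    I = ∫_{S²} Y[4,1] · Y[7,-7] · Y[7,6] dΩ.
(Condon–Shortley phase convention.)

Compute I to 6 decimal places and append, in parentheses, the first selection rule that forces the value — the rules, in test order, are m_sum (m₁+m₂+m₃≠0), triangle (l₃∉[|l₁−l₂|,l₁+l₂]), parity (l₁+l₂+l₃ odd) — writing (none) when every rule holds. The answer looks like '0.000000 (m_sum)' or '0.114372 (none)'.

0.197290 (none)

Rules hold: Σm=0, L=18 even, 3≤7≤11.
N = 9·15·15 = 2025
Δ = 4!·4!·10!/19! = 1/58198140
Racah Σ t=0..4: t=0:+1/17418240 t=1:−1/622080 t=2:+1/230400 t=3:−1/622080 t=4:+1/17418240 = 1/806400
⇒ 3j(4 7 7; 0 0 0)² = 2268/230945, sgn -1
Racah Σ t=0..0: t=0:+1/522547200 = 1/522547200
⇒ 3j(4 7 7; 1 -7 6)² = 143/5814, sgn -1
4πI² = N·(3j₀)²·(3jₘ)² = 51030/104329
I = +1·√(0.489126/4π) = 0.19729012
No selection rule forces the value: the integral is nonzero (none).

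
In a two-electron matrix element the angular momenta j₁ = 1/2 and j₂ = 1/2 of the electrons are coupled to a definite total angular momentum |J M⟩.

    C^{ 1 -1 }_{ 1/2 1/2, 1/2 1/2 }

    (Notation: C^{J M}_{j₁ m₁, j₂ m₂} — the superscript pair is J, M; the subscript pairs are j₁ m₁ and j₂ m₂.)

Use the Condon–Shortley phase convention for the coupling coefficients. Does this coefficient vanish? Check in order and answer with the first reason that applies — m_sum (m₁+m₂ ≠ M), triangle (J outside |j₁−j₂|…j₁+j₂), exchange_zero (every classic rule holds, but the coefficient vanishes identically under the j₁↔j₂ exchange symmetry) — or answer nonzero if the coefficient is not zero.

m-sum: m₁+m₂ = 1/2+1/2 = 1, M = -1  ✗ ⇒ coefficient is 0

m_sum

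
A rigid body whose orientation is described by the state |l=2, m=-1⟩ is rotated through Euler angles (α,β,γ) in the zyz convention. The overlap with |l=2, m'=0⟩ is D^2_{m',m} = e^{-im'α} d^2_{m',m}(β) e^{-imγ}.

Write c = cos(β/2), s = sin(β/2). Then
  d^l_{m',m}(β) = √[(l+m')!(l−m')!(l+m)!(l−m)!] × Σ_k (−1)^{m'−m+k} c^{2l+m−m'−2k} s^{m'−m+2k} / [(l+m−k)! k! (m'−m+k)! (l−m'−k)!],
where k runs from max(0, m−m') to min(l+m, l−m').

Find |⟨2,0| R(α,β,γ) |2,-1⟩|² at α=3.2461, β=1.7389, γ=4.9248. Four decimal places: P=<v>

P=0.0408

Split into d^2_{0,-1}(β=1.7389) × two z-phases.
c=cos(1.738900/2)=0.645247, s=sin(1.738900/2)=0.763974; N=√[2·2·1·6]=4.898979
Admissible k: 0..1 (factorial args all ≥0)
  k=0: (−1)^1·4.8990/(2)·0.6452^3·0.7640^1 = -0.502727
  k=1: (−1)^2·4.8990/(2)·0.6452^1·0.7640^3 = +0.704754
d^2_{0,-1}(1.7389) = -0.502727 +0.704754 = +0.202027
|D^2_{0,-1}|² = |d^2_{0,-1}(β)|² = (+0.202027)² = 0.040815 (the z-rotation phases have unit modulus)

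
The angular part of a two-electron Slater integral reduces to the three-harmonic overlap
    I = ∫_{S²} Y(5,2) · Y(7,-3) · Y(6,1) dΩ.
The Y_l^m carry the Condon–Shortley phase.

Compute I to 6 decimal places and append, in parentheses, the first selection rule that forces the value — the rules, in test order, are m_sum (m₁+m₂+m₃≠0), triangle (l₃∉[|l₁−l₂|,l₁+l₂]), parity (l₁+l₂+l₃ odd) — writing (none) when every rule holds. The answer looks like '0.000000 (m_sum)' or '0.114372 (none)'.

Checks pass: Σm=0; 18 even; l₃=6∈[2,12].
(2·5+1)(2·7+1)(2·6+1) = 2145
Δ: 6! 4! 8! / 19! → 1/174594420
sum: t=1:−1/4147200 t=2:+1/207360 t=3:−1/82944 t=4:+1/207360 t=5:−1/4147200 = -1/345600
3j²(5 7 6; 0 0 0) = Δ·Π!·Σ² = 420/46189  (sign -1)
sum: t=0:+1/2488320 t=1:−1/345600 t=2:+1/414720 t=3:−1/4354560 = -1/3225600
3j²(5 7 6; 2 -3 1) = Δ·Π!·Σ² = 81/92378  (sign +1)
combine: 4πI² = 2145·420/46189·81/92378 = 255150/14919047
take √, sign -1: I = -0.03689116
No selection rule forces the value: the integral is nonzero (none).

-0.036891 (none)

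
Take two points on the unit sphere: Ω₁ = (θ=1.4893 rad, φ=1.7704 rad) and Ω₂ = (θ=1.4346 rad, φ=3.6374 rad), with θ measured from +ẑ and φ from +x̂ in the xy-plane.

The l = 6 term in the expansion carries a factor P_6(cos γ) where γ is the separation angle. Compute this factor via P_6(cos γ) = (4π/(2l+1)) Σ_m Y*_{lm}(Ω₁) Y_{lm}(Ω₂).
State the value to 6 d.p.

0.082018

Expand P_6 via completeness: Σ_{m} conj(Y_{6,m}) at Ω₁ times Y_{6,m} at Ω₂ —
  [-6]  conj(Y_{6,-6})(Ω₁) = (-0.172641, -0.440952) ; Y_{6,-6}(Ω₂) = (-0.450520, -0.075828) ; Δ = (0.044342, 0.211748)
  [-5]  conj(Y_{6,-5})(Ω₁) = (-0.112600, 0.072615) ; Y_{6,-5}(Ω₂) = (0.170998, 0.133414) ; Δ = (-0.028942, -0.002605)
  [-4]  conj(Y_{6,-4})(Ω₁) = (-0.227779, -0.233787) ; Y_{6,-4}(Ω₂) = (0.109846, 0.251062) ; Δ = (0.033674, -0.082867)
  [-3]  conj(Y_{6,-3})(Ω₁) = (-0.086621, 0.126937) ; Y_{6,-3}(Ω₂) = (0.020035, -0.239749) ; Δ = (0.028698, 0.023311)
  [-2]  conj(Y_{6,-2})(Ω₁) = (-0.262970, -0.110936) ; Y_{6,-2}(Ω₂) = (0.118878, -0.181771) ; Δ = (-0.051427, 0.034613)
  [-1]  conj(Y_{6,-1})(Ω₁) = (-0.031831, 0.157346) ; Y_{6,-1}(Ω₂) = (-0.217313, 0.117539) ; Δ = (-0.011577, -0.037935)
  [+0]  conj(Y_{6,0})(Ω₁) = (-0.274488, -0.000000) ; Y_{6,0}(Ω₂) = (-0.201510, 0.000000) ; Δ = (0.055312, 0.000000)
  [+1]  conj(Y_{6,1})(Ω₁) = (0.031831, 0.157346) ; Y_{6,1}(Ω₂) = (0.217313, 0.117539) ; Δ = (-0.011577, 0.037935)
  [+2]  conj(Y_{6,2})(Ω₁) = (-0.262970, 0.110936) ; Y_{6,2}(Ω₂) = (0.118878, 0.181771) ; Δ = (-0.051427, -0.034613)
  [+3]  conj(Y_{6,3})(Ω₁) = (0.086621, 0.126937) ; Y_{6,3}(Ω₂) = (-0.020035, -0.239749) ; Δ = (0.028698, -0.023311)
  [+4]  conj(Y_{6,4})(Ω₁) = (-0.227779, 0.233787) ; Y_{6,4}(Ω₂) = (0.109846, -0.251062) ; Δ = (0.033674, 0.082867)
  [+5]  conj(Y_{6,5})(Ω₁) = (0.112600, 0.072615) ; Y_{6,5}(Ω₂) = (-0.170998, 0.133414) ; Δ = (-0.028942, 0.002605)
  [+6]  conj(Y_{6,6})(Ω₁) = (-0.172641, 0.440952) ; Y_{6,6}(Ω₂) = (-0.450520, 0.075828) ; Δ = (0.044342, -0.211748)
Accumulated sum (0.084848, 0.000000); after 4π/(2l+1) scaling, (0.082018, 0.000000) ⇒ P_6 = 0.082018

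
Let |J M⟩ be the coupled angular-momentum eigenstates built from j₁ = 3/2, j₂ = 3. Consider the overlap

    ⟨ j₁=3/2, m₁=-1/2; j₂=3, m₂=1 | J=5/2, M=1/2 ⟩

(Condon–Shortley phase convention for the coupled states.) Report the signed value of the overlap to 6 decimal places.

-0.119523

triangle: 2!·1!·4!/8! = 48/40320
(j±m)!: 1!·2!·4!·2!·3!·2! = 1152
prefactor² = (2J+1)·Δ·N² = 288/35
  k=1: −1/(1!·1!·1!·3!·0!·1!) = -1/6
  k=2: +1/(2!·0!·0!·2!·1!·2!) = 1/8
Σ = -1/24  ⇒  CG² = 288/35·(-1/24)² = 1/70
CG = −√(1/70) = -0.119523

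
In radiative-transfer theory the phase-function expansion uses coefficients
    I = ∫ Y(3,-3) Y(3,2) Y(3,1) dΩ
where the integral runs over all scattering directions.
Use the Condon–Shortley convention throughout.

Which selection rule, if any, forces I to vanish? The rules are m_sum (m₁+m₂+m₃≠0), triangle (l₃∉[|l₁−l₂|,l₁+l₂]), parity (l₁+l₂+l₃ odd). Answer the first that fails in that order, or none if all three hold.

azimuthal sum: -3 + 2 + 1 = 0  ✓
0 ≤ 3 ≤ 6 (triangle on l)  ✓
L = 3 + 3 + 3 = 9 (odd)  ✗

parity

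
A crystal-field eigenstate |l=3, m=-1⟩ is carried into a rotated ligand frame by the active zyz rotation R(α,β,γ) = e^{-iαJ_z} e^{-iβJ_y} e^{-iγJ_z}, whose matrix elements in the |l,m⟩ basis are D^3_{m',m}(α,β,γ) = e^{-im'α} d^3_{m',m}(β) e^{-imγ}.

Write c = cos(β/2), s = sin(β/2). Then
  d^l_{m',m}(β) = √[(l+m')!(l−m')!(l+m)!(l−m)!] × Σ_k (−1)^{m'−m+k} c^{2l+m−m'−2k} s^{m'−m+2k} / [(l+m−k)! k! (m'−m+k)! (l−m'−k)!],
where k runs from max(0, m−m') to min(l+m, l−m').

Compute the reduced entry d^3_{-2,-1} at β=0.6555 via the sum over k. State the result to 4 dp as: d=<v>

d=0.5953

d^3_{-2,-1}(β=0.6555) via the finite sum:
Half-angle: c=0.946769, s=0.321914. N=√(1·120·2·24)=75.894664
k∈{1,2} keeps every argument non-negative
  k=1: (−1)^0·75.8947/(24)·0.9468^5·0.3219^1 = +0.774390
  k=2: (−1)^1·75.8947/(12)·0.9468^3·0.3219^3 = -0.179052
d^3_{-2,-1}(0.6555) = +0.774390 -0.179052 = +0.595337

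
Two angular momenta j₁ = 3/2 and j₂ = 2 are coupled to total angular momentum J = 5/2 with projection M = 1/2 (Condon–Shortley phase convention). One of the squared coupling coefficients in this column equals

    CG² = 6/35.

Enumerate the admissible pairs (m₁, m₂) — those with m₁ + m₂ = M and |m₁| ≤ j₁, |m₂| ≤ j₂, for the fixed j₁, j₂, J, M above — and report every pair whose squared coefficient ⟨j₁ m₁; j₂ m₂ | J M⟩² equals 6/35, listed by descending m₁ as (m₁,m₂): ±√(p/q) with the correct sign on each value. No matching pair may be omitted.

(-3/2,2): −√(6/35)

Admissible pairs with m₁+m₂ = M = 1/2: (-3/2,2), (-1/2,1), (1/2,0), (3/2,-1)
  (m₁,m₂)=(3/2,-1): CG² = 27/70, CG = +√(27/70)
  (m₁,m₂)=(1/2,0): CG² = 3/35, CG = +√(3/35)
  (m₁,m₂)=(-1/2,1): CG² = 5/14, CG = −√(5/14)
  (m₁,m₂)=(-3/2,2): CG² = 6/35, CG = −√(6/35)   ← matches the target
Pairs with CG² = 6/35: (-3/2,2): −√(6/35)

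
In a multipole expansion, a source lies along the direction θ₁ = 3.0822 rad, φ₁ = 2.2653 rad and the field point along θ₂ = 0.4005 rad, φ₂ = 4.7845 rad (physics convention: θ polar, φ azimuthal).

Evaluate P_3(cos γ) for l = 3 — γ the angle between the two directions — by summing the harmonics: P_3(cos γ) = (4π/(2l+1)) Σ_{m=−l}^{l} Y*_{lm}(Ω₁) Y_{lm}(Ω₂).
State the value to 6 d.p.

-0.656465

Addition theorem: P_3(cos γ) = (4π/7) Σ_m Y*_{lm}(Ω₁) Y_{lm}(Ω₂), m = −3…3:
  [-3]  conj(Y_{3,-3})(Ω₁) = 0.00008 + 0.00004j ; Y_{3,-3}(Ω₂) = -0.00531 - 0.02415j ; Δ = 0.00000 - 0.00000j
  [-2]  conj(Y_{3,-2})(Ω₁) = 0.00065 + 0.00354j ; Y_{3,-2}(Ω₂) = -0.14157 + 0.02056j ; Δ = -0.00016 - 0.00049j
  [-1]  conj(Y_{3,-1})(Ω₁) = -0.04889 + 0.05870j ; Y_{3,-1}(Ω₂) = 0.02941 + 0.40718j ; Δ = -0.02534 - 0.01818j
  [+0]  conj(Y_{3,0})(Ω₁) = -0.73847 + 0.00000j ; Y_{3,0}(Ω₂) = 0.42611 + 0.00000j ; Δ = -0.31467 + 0.00000j
  [+1]  conj(Y_{3,1})(Ω₁) = 0.04889 + 0.05870j ; Y_{3,1}(Ω₂) = -0.02941 + 0.40718j ; Δ = -0.02534 + 0.01818j
  [+2]  conj(Y_{3,2})(Ω₁) = 0.00065 - 0.00354j ; Y_{3,2}(Ω₂) = -0.14157 - 0.02056j ; Δ = -0.00016 + 0.00049j
  [+3]  conj(Y_{3,3})(Ω₁) = -0.00008 + 0.00004j ; Y_{3,3}(Ω₂) = 0.00531 - 0.02415j ; Δ = 0.00000 + 0.00000j
Total Σ_m = -0.36568 - 0.00000j. Multiply by 1.795196: -0.65647 - 0.00000j. P_3(cos γ) = -0.656465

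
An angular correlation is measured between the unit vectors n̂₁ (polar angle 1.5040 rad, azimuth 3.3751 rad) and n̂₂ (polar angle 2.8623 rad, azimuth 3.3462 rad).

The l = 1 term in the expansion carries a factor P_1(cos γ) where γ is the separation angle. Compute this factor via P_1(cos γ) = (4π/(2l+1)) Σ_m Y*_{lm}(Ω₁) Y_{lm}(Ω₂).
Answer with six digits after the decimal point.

Expand P_1 via completeness: Σ_{m} conj(Y_{1,m}) at Ω₁ times Y_{1,m} at Ω₂ —
  [-1]  conj(Y_{1,-1})(Ω₁) = -0.33537 - 0.07977j ; Y_{1,-1}(Ω₂) = -0.09326 + 0.01935j ; Δ = 0.03282 + 0.00095j
  [+0]  conj(Y_{1,0})(Ω₁) = 0.03261 + 0.00000j ; Y_{1,0}(Ω₂) = -0.46967 + 0.00000j ; Δ = -0.01532 + 0.00000j
  [+1]  conj(Y_{1,1})(Ω₁) = 0.33537 - 0.07977j ; Y_{1,1}(Ω₂) = 0.09326 + 0.01935j ; Δ = 0.03282 - 0.00095j
Total Σ_m = 0.05032 + 0.00000j. Multiply by 4.188790: 0.21079 + 0.00000j. P_1(cos γ) = 0.210786

0.210786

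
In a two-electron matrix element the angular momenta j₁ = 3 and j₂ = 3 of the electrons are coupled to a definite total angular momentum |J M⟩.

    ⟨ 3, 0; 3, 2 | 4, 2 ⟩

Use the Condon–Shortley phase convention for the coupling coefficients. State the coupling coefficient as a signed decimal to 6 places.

+√(3/154) = +0.139573

√[9·2!4!4!/11! · 3!3!5!1!6!2!] = √(124416/77)
  +(−1)^1/∏(1,1,2,4,2,0)! = -1/96  (running -1/96)
  +(−1)^2/∏(2,0,1,3,3,1)! = 1/72  (running 1/288)
⟨..|..⟩ = √(124416/77)·(1/288) = +0.139573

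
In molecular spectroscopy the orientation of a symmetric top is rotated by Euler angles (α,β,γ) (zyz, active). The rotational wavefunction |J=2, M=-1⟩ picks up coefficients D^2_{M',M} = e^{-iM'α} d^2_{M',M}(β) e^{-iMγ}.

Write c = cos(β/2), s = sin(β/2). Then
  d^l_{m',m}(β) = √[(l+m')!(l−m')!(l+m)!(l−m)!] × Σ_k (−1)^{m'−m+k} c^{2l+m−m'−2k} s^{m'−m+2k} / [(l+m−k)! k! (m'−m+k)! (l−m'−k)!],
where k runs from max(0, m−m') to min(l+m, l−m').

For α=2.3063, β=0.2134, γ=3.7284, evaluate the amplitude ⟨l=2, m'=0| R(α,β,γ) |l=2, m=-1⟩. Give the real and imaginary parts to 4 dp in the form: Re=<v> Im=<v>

D^2_{0,-1}(2.3063,0.2134,3.7284) = e^{-i·0·2.3063}·d^2_{0,-1}(0.2134)·e^{-i·-1·3.7284}. Compute d first:
c=cos(0.213400/2)=0.994313, s=sin(0.213400/2)=0.106498; N=√[2·2·1·6]=4.898979
k: max(0,(-1)−(0))=0 … min(2+(-1),2−(0))=1
  k=0: (−1)^1·4.8990/(2)·0.9943^3·0.1065^1 = -0.256440
  k=1: (−1)^2·4.8990/(2)·0.9943^1·0.1065^3 = +0.002942
d^2_{0,-1}(0.2134) = -0.256440 +0.002942 = -0.253498
Attach z-rotation phases: D = e^{-i(0)(2.3063)}·(-0.253498)·e^{-i(-1)(3.7284)} = +0.211091+0.140363i

Re=0.2111 Im=0.1404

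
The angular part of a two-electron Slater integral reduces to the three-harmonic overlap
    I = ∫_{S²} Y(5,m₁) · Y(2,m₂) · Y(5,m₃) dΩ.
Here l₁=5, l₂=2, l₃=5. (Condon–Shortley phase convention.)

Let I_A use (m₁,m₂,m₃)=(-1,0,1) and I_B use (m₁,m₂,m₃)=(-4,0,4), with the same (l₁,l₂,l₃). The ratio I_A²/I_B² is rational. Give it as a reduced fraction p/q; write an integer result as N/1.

9/4

Shared (l₁,l₂,l₃)=(5,2,5): N and (l;000)² cancel in I_A²/I_B².
A: Δ = 2!·8!·2!/13! = 1/38610; Racah Σ t=0..2: t=0:+1/5760 t=1:−1/720 t=2:+1/2304 = -1/1280; ⇒ 3j(5 2 5; -1 0 1)² = 27/1430, sgn -1
B: Δ = 2!·8!·2!/13! = 1/38610; Racah Σ t=1..2: t=1:−1/40320 t=2:+1/20160 = 1/40320; ⇒ 3j(5 2 5; -4 0 4)² = 6/715, sgn -1
I_A²/I_B² = (27/1430)/(6/715) = 9/4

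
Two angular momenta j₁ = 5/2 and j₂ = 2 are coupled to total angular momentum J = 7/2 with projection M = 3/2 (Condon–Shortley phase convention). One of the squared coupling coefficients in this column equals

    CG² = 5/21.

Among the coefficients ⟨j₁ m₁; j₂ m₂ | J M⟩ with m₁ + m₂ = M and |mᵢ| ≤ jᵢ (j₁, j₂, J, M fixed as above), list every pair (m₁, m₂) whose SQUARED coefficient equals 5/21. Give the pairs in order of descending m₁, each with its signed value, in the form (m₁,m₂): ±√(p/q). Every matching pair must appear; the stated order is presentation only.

Admissible pairs with m₁+m₂ = M = 3/2: (-1/2,2), (1/2,1), (3/2,0), (5/2,-1)
  (m₁,m₂)=(5/2,-1): CG² = 5/21, CG = +√(5/21)   ← matches the target
  (m₁,m₂)=(3/2,0): CG² = 2/7, CG = +√(2/7)
  (m₁,m₂)=(1/2,1): CG² = 2/21, CG = −√(2/21)
  (m₁,m₂)=(-1/2,2): CG² = 8/21, CG = −√(8/21)
Pairs with CG² = 5/21: (5/2,-1): +√(5/21)

(5/2,-1): +√(5/21)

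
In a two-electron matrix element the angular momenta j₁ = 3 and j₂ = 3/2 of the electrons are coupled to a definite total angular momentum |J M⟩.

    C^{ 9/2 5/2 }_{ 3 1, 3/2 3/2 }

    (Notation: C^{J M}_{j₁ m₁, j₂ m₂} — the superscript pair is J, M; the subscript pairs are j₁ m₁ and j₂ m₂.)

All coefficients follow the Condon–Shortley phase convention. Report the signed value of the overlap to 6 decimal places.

j₁+j₂−J=0  J+j₁−j₂=6  J−j₁+j₂=3  j₁+j₂+J+1=10
(j₁±m₁, j₂±m₂, J±M) = (4,2,3,0,7,2)
P² = 34560
sum k=0..0:
  [0] +1/288 = 1/288
S = 1/288
C² = P²·S² = 5/12 ; C = +0.645497

+0.645497  (= +√(5/12))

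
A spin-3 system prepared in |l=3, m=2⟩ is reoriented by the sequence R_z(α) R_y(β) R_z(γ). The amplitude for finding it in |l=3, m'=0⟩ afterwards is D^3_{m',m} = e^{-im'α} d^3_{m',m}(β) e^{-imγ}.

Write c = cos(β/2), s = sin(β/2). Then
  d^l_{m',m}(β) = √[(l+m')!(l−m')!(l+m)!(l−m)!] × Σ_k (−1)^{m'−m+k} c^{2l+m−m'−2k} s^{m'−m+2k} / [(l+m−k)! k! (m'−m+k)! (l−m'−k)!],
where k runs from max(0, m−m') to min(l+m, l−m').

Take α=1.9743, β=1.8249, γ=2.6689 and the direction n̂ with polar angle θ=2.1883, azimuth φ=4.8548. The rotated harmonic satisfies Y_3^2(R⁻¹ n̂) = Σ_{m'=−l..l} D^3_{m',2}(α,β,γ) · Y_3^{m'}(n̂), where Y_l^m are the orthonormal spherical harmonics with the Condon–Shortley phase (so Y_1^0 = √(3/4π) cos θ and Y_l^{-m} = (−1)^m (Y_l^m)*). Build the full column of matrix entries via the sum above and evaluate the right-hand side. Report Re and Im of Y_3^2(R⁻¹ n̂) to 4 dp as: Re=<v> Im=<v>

Re=-0.0328 Im=-0.3892

Need the full column D^3_{m',2} for m'=−3..3 at α=1.9743, β=1.8249, γ=2.6689.
cos(β/2)=0.611810, sin(β/2)=0.791005
d^3_{-3,2}: single k=5 term ⇒ +0.464075;  D = +0.386879+0.256301i
d^3_{-2,2}: k∈[4..5] ⇒ +0.732689 -0.244949 = +0.487740;  D = +0.088086-0.479720i
d^3_{-1,2}: k∈[3..4] ⇒ +0.716831 -0.599118 = +0.117713;  D = -0.114826+0.025907i
d^3_{0,2}: k∈[2..3] ⇒ +0.480158 -0.802621 = -0.322462;  D = -0.188779-0.261427i
d^3_{1,2}: k∈[1..2] ⇒ +0.214418 -0.716831 = -0.502413;  D = -0.259119+0.430437i
d^3_{2,2}: k∈[0..1] ⇒ +0.052444 -0.438322 = -0.385878;  D = +0.382190+0.053227i
d^3_{3,2}: single k=0 term ⇒ -0.166087;  D = -0.043520-0.160284i
Y_3^{m'}(θ=2.1883,φ=4.8548) and Σ D·Y over m':
  (+0.3869+0.2563i)·(-0.0937-0.2058i)  (+0.0881-0.4797i)·(+0.3775-0.1105i)  (-0.1148+0.0259i)·(+0.0253+0.1764i)  (-0.1888-0.2614i)·(+0.2860+0.0000i)  (-0.2591+0.4304i)·(-0.0253+0.1764i)  (+0.3822+0.0532i)·(+0.3775+0.1105i)  (-0.0435-0.1603i)·(+0.0937-0.2058i)
Y_3^2(R⁻¹ n̂) = -0.032775-0.389160i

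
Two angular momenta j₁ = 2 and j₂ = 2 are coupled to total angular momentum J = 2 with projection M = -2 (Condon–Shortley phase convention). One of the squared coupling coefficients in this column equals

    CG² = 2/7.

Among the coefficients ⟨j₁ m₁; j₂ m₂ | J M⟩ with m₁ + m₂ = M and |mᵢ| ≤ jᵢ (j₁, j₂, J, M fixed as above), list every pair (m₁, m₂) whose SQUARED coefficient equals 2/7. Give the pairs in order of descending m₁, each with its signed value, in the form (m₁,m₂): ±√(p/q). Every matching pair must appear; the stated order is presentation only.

(0,-2): +√(2/7); (-2,0): +√(2/7)

Admissible pairs with m₁+m₂ = M = -2: (-2,0), (-1,-1), (0,-2)
  (m₁,m₂)=(0,-2): CG² = 2/7, CG = +√(2/7)   ← matches the target
  (m₁,m₂)=(-1,-1): CG² = 3/7, CG = −√(3/7)
  (m₁,m₂)=(-2,0): CG² = 2/7, CG = +√(2/7)   ← matches the target
Pairs with CG² = 2/7: (0,-2): +√(2/7); (-2,0): +√(2/7)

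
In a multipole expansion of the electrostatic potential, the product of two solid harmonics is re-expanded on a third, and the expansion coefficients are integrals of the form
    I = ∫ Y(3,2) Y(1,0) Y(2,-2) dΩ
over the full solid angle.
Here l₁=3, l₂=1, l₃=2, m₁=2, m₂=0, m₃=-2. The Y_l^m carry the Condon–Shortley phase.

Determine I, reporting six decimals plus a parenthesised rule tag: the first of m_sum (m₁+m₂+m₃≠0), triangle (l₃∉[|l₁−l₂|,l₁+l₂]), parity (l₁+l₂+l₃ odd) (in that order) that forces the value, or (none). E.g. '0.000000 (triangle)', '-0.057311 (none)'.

0.184674 (none)

m-sum 0 ✓  L=6 even ✓  2≤2≤4 ✓
Π(2lᵢ+1) = 7×3×5 = 105
triangle coeff Δ(3,1,2) = 1/105
Σ_t [1,1]: t=1:−1/4 = -1/4
(3j)²=3/35 [(3 1 2; 0 0 0)], sign=-1
Σ_t [1,1]: t=1:−1/24 = -1/24
(3j)²=1/21 [(3 1 2; 2 0 -2)], sign=-1
⇒ 4πI² = 3/7
I = (+1)√(3/7/(4π)) = 0.18467439
No selection rule forces the value: the integral is nonzero (none).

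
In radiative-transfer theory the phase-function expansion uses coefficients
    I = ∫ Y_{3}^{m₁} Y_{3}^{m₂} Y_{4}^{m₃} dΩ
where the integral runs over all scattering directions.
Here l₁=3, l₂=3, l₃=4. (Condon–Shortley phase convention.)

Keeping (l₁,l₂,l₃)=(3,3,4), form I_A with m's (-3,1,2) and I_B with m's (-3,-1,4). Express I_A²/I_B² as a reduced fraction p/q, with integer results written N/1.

9/7

l's match ⇒ only the (l;m) 3-j factors differ between A and B.
A: triangle coeff Δ(3,3,4) = 1/34650; Σ_t [2,2]: t=2:+1/192 = 1/192; (3j)²=3/77 [(3 3 4; -3 1 2)], sign=+1
B: triangle coeff Δ(3,3,4) = 1/34650; Σ_t [2,2]: t=2:+1/1152 = 1/1152; (3j)²=1/33 [(3 3 4; -3 -1 4)], sign=+1
I_A²/I_B² = (3/77)/(1/33) = 9/7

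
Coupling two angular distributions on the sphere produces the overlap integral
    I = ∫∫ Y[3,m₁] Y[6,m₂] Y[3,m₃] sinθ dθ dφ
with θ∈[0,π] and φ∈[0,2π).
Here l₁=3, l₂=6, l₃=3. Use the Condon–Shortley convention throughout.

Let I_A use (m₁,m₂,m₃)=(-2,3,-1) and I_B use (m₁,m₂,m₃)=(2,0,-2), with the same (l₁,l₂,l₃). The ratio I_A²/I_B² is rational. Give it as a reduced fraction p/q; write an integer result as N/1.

Shared (l₁,l₂,l₃)=(3,6,3): N and (l;000)² cancel in I_A²/I_B².
A: Δ = 6!·0!·6!/13! = 1/12012; Racah Σ t=5..5: t=5:−1/5760 = -1/5760; ⇒ 3j(3 6 3; -2 3 -1)² = 9/286, sgn -1
B: Δ = 6!·0!·6!/13! = 1/12012; Racah Σ t=1..1: t=1:−1/14400 = -1/14400; ⇒ 3j(3 6 3; 2 0 -2)² = 3/1001, sgn +1
I_A²/I_B² = (9/286)/(3/1001) = 21/2

21/2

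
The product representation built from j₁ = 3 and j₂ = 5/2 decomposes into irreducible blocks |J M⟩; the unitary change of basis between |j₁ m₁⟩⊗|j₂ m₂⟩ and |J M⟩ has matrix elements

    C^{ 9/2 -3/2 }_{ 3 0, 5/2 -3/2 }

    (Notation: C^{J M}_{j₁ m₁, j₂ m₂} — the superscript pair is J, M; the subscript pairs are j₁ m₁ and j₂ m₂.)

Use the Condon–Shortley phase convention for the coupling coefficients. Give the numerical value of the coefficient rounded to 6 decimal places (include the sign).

√[10·1!5!4!/11! · 3!3!1!4!3!6!] = √(207360/77)
  +(−1)^0/∏(0,1,3,1,2,3)! = 1/72  (running 1/72)
  +(−1)^1/∏(1,0,2,0,3,4)! = -1/288  (running 1/96)
⟨..|..⟩ = √(207360/77)·(1/96) = +0.540562

+√(45/154) ≈ +0.540562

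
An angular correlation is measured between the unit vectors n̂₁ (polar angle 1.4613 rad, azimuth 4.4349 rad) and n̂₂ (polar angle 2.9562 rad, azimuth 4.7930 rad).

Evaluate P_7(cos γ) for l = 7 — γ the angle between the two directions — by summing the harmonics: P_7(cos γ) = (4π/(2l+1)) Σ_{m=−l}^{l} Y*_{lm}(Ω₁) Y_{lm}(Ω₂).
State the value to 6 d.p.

Term-by-term m-sum for l=7 (normalisation 4π/15 = 0.837758):
  [-7]  conj(Y_{7,-7})(Ω₁) = 0.44672 - 0.17410j ; Y_{7,-7}(Ω₂) = -0.00000 - 0.00000j ; Δ = -0.00000 - 0.00000j
  [-6]  conj(Y_{7,-6})(Ω₁) = 0.01854 + 0.19635j ; Y_{7,-6}(Ω₂) = 0.00006 - 0.00003j ; Δ = 0.00001 + 0.00001j
  [-5]  conj(Y_{7,-5})(Ω₁) = 0.29575 + 0.05484j ; Y_{7,-5}(Ω₂) = 0.00035 + 0.00083j ; Δ = 0.00006 + 0.00026j
  [-4]  conj(Y_{7,-4})(Ω₁) = -0.09904 + 0.19948j ; Y_{7,-4}(Ω₂) = -0.00755 + 0.00252j ; Δ = 0.00024 - 0.00176j
  [-3]  conj(Y_{7,-3})(Ω₁) = 0.17939 + 0.16325j ; Y_{7,-3}(Ω₂) = -0.01206 - 0.04890j ; Δ = 0.00582 - 0.01074j
  [-2]  conj(Y_{7,-2})(Ω₁) = -0.19680 + 0.12201j ; Y_{7,-2}(Ω₂) = 0.21756 - 0.03538j ; Δ = -0.03850 + 0.03351j
  [-1]  conj(Y_{7,-1})(Ω₁) = 0.06014 + 0.21114j ; Y_{7,-1}(Ω₂) = 0.04761 + 0.58936j ; Δ = -0.12157 + 0.04550j
  [+0]  conj(Y_{7,0})(Ω₁) = -0.23383 + 0.00000j ; Y_{7,0}(Ω₂) = -0.62615 + 0.00000j ; Δ = 0.14641 + 0.00000j
  [+1]  conj(Y_{7,1})(Ω₁) = -0.06014 + 0.21114j ; Y_{7,1}(Ω₂) = -0.04761 + 0.58936j ; Δ = -0.12157 - 0.04550j
  [+2]  conj(Y_{7,2})(Ω₁) = -0.19680 - 0.12201j ; Y_{7,2}(Ω₂) = 0.21756 + 0.03538j ; Δ = -0.03850 - 0.03351j
  [+3]  conj(Y_{7,3})(Ω₁) = -0.17939 + 0.16325j ; Y_{7,3}(Ω₂) = 0.01206 - 0.04890j ; Δ = 0.00582 + 0.01074j
  [+4]  conj(Y_{7,4})(Ω₁) = -0.09904 - 0.19948j ; Y_{7,4}(Ω₂) = -0.00755 - 0.00252j ; Δ = 0.00024 + 0.00176j
  [+5]  conj(Y_{7,5})(Ω₁) = -0.29575 + 0.05484j ; Y_{7,5}(Ω₂) = -0.00035 + 0.00083j ; Δ = 0.00006 - 0.00026j
  [+6]  conj(Y_{7,6})(Ω₁) = 0.01854 - 0.19635j ; Y_{7,6}(Ω₂) = 0.00006 + 0.00003j ; Δ = 0.00001 - 0.00001j
  [+7]  conj(Y_{7,7})(Ω₁) = -0.44672 - 0.17410j ; Y_{7,7}(Ω₂) = 0.00000 - 0.00000j ; Δ = -0.00000 + 0.00000j
Total Σ_m = -0.16147 - 0.00000j. Multiply by 0.837758: -0.13528 - 0.00000j. P_7(cos γ) = -0.135276

-0.135276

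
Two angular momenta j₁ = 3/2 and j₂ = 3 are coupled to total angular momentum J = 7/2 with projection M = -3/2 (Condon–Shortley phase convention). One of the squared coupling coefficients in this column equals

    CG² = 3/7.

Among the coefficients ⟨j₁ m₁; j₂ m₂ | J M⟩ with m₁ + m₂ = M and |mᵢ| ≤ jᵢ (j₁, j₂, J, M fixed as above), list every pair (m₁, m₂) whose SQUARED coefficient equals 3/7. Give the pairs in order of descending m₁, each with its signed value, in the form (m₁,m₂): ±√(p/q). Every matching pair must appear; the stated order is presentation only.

(1/2,-2): +√(3/7)

Admissible pairs with m₁+m₂ = M = -3/2: (-3/2,0), (-1/2,-1), (1/2,-2), (3/2,-3)
  (m₁,m₂)=(3/2,-3): CG² = 2/21, CG = +√(2/21)
  (m₁,m₂)=(1/2,-2): CG² = 3/7, CG = +√(3/7)   ← matches the target
  (m₁,m₂)=(-1/2,-1): CG² = 0/1, CG = 0
  (m₁,m₂)=(-3/2,0): CG² = 10/21, CG = −√(10/21)
Pairs with CG² = 3/7: (1/2,-2): +√(3/7)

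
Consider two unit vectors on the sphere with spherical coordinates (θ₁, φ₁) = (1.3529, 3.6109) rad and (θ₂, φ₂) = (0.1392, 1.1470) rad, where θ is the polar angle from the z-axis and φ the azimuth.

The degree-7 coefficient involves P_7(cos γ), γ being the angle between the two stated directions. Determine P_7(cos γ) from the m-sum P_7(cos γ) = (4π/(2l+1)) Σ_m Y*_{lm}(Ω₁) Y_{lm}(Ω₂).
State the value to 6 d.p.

Summing Y*_{l m}(θ₁,φ₁)·Y_{l m}(θ₂,φ₂) over m ∈ [−7, 7]; prefactor 4π/(2·7+1) = 0.837758:
  [-7]  conj(Y_{7,-7})(Ω₁) = 0.41857 + 0.06051j ; Y_{7,-7}(Ω₂) = -0.00000 - 0.00000j ; Δ = -0.00000 - 0.00000j
  [-6]  conj(Y_{7,-6})(Ω₁) = -0.33194 + 0.11212j ; Y_{7,-6}(Ω₂) = 0.00001 - 0.00001j ; Δ = -0.00000 + 0.00000j
  [-5]  conj(Y_{7,-5})(Ω₁) = -0.08947 + 0.09122j ; Y_{7,-5}(Ω₂) = 0.00019 + 0.00012j ; Δ = -0.00003 + 0.00001j
  [-4]  conj(Y_{7,-4})(Ω₁) = 0.10404 - 0.32884j ; Y_{7,-4}(Ω₂) = -0.00033 + 0.00261j ; Δ = 0.00082 + 0.00038j
  [-3]  conj(Y_{7,-3})(Ω₁) = -0.00381 - 0.02316j ; Y_{7,-3}(Ω₂) = -0.02141 + 0.00661j ; Δ = 0.00023 + 0.00047j
  [-2]  conj(Y_{7,-2})(Ω₁) = 0.19379 + 0.26458j ; Y_{7,-2}(Ω₂) = -0.08817 - 0.09988j ; Δ = 0.00934 - 0.04269j
  [-1]  conj(Y_{7,-1})(Ω₁) = -0.01511 - 0.00766j ; Y_{7,-1}(Ω₂) = 0.20400 - 0.45219j ; Δ = -0.00655 + 0.00527j
  [+0]  conj(Y_{7,0})(Ω₁) = -0.32105 + 0.00000j ; Y_{7,0}(Ω₂) = 0.81546 + 0.00000j ; Δ = -0.26180 + 0.00000j
  [+1]  conj(Y_{7,1})(Ω₁) = 0.01511 - 0.00766j ; Y_{7,1}(Ω₂) = -0.20400 - 0.45219j ; Δ = -0.00655 - 0.00527j
  [+2]  conj(Y_{7,2})(Ω₁) = 0.19379 - 0.26458j ; Y_{7,2}(Ω₂) = -0.08817 + 0.09988j ; Δ = 0.00934 + 0.04269j
  [+3]  conj(Y_{7,3})(Ω₁) = 0.00381 - 0.02316j ; Y_{7,3}(Ω₂) = 0.02141 + 0.00661j ; Δ = 0.00023 - 0.00047j
  [+4]  conj(Y_{7,4})(Ω₁) = 0.10404 + 0.32884j ; Y_{7,4}(Ω₂) = -0.00033 - 0.00261j ; Δ = 0.00082 - 0.00038j
  [+5]  conj(Y_{7,5})(Ω₁) = 0.08947 + 0.09122j ; Y_{7,5}(Ω₂) = -0.00019 + 0.00012j ; Δ = -0.00003 - 0.00001j
  [+6]  conj(Y_{7,6})(Ω₁) = -0.33194 - 0.11212j ; Y_{7,6}(Ω₂) = 0.00001 + 0.00001j ; Δ = -0.00000 - 0.00000j
  [+7]  conj(Y_{7,7})(Ω₁) = -0.41857 + 0.06051j ; Y_{7,7}(Ω₂) = 0.00000 - 0.00000j ; Δ = -0.00000 + 0.00000j
Accumulated sum -0.25416 - 0.00000j; after 4π/(2l+1) scaling, -0.21292 - 0.00000j ⇒ P_7 = -0.212921

-0.212921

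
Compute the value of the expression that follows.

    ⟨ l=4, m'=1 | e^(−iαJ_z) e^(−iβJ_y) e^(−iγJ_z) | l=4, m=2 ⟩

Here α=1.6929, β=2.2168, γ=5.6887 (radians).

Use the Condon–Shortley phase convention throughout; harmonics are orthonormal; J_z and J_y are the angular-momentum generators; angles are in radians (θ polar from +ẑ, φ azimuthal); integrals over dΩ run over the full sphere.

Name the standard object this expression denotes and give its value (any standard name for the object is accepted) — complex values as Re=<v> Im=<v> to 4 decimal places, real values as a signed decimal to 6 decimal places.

Wigner D-matrix element, Re=0.4077 Im=-0.2248

This is a Wigner D-matrix element — the rotation-matrix element ⟨l m'| R(α,β,γ) |l m⟩ in the angular-momentum basis.
First d^4_{1,2}(β=2.2168), then the phase factors e^{-i(1)α} and e^{-i(2)γ}:
c=cos(2.216800/2)=0.446094, s=sin(2.216800/2)=0.894986; N=√[120·6·720·2]=1018.233765
k: max(0,(2)−(1))=1 … min(4+(2),4−(1))=3
  k=1: (−1)^0·1018.2338/(240)·0.4461^7·0.8950^1 = +0.013349
  k=2: (−1)^1·1018.2338/(48)·0.4461^5·0.8950^3 = -0.268650
  k=3: (−1)^2·1018.2338/(72)·0.4461^3·0.8950^5 = +0.720901
d^4_{1,2}(2.2168) = +0.013349 -0.268650 +0.720901 = +0.465600
Attach z-rotation phases: D = e^{-i(1)(1.6929)}·(+0.465600)·e^{-i(2)(5.6887)} = +0.407722-0.224824i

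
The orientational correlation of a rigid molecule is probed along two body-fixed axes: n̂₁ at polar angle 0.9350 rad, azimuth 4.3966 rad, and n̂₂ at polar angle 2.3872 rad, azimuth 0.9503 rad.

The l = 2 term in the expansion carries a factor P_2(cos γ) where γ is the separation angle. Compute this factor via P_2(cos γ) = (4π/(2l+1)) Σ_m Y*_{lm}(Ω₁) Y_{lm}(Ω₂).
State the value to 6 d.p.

Summing Y*_{l m}(θ₁,φ₁)·Y_{l m}(θ₂,φ₂) over m ∈ [−2, 2]; prefactor 4π/(2·2+1) = 2.513274:
  m=-2: Y*=-0.201828+0.147644i  Y=-0.058673-0.171404i  product +0.037149+0.025931i
  m=-1: Y*=-0.114634-0.350861i  Y=-0.224163+0.313665i  product +0.135749+0.042693i
  m=+0: Y*=+0.018249-0.000000i  Y=+0.187014+0.000000i  product +0.003413+0.000000i
  m=+1: Y*=+0.114634-0.350861i  Y=+0.224163+0.313665i  product +0.135749-0.042693i
  m=+2: Y*=-0.201828-0.147644i  Y=-0.058673+0.171404i  product +0.037149-0.025931i
Total Σ_m = +0.349209-0.000000i. Multiply by 2.513274: +0.877657-0.000000i. P_2(cos γ) = 0.877657

0.877657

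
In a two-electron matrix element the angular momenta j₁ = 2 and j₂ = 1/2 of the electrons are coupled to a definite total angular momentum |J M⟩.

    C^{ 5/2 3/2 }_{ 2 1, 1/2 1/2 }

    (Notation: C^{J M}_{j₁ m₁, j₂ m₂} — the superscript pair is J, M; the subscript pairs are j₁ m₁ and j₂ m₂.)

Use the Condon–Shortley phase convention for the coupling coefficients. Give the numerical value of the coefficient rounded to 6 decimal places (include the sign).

triangle: 0!*4!*1!/6! = 24/720
(j±m)!: 3!*1!*1!*0!*4!*1! = 144
prefactor² = (2J+1)*Δ*N² = 144/5
  k=0: +1/(0!*0!*1!*1!*3!*0!) = 1/6
Σ = 1/6  ⇒  CG² = 144/5*(1/6)² = 4/5
CG = +√(4/5) = +0.894427

+0.894427  (= +√(4/5))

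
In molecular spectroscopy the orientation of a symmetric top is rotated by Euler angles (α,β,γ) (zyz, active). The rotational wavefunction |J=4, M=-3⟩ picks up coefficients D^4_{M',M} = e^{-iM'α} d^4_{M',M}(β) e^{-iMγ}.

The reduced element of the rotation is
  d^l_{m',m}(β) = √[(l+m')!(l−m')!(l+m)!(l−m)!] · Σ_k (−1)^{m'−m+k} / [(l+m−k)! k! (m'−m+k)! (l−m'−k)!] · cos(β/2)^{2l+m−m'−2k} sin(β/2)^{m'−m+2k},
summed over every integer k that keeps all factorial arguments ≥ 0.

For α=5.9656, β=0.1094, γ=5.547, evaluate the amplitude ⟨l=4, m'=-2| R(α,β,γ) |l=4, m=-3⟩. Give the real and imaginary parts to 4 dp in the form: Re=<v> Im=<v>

Re=0.1918 Im=0.0589

First d^4_{-2,-3}(β=0.1094), then the phase factors e^{-i(-2)α} and e^{-i(-3)γ}:
Half-angle: c=0.998504, s=0.054673. N=√(2·720·1·5040)=2693.993318
The bounds max(0,m−m')=0 and min(l+m,l−m')=1 give 2 terms
  k=0: (−1)^1·2693.9933/(720)·0.9985^7·0.0547^1 = -0.202434
  k=1: (−1)^2·2693.9933/(240)·0.9985^5·0.0547^3 = +0.001821
d^4_{-2,-3}(0.1094) = -0.202434 +0.001821 = -0.200614
Phases: e^{-i·(-2)·5.9656}=+0.804970-0.593315i, e^{-i·(-3)·5.5470}=-0.595397-0.803432i ⇒ D=+0.191780+0.058876i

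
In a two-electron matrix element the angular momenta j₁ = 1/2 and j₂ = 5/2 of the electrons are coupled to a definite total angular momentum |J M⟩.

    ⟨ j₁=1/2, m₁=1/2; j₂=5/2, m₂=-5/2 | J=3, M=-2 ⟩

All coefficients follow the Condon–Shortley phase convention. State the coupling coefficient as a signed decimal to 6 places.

j₁+j₂−J=0  J+j₁−j₂=1  J−j₁+j₂=5  j₁+j₂+J+1=7
(j₁±m₁, j₂±m₂, J±M) = (1,0,0,5,1,5)
P² = 2400
sum k=0..0:
  [0] +1/120 = 1/120
S = 1/120
C² = P²·S² = 1/6 ; C = +0.408248

+√(1/6) = +0.408248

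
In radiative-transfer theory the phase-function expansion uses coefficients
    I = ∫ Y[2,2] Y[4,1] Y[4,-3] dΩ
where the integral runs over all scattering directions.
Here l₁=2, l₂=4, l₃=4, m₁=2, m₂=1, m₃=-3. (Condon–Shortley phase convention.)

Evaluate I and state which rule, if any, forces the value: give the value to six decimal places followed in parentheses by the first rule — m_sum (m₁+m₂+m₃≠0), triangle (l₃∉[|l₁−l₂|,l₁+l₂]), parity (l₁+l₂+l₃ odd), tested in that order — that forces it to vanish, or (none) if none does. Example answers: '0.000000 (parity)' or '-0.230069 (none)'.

m-sum 0 ✓  L=10 even ✓  2≤4≤6 ✓
Π(2lᵢ+1) = 5×9×9 = 405
triangle coeff Δ(2,4,4) = 1/13860
Σ_t [0,2]: t=0:+1/192 t=1:−1/36 t=2:+1/192 = -5/288
(3j)²=20/693 [(2 4 4; 0 0 0)], sign=-1
Σ_t [0,0]: t=0:+1/480 = 1/480
(3j)²=3/110 [(2 4 4; 2 1 -3)], sign=-1
⇒ 4πI² = 270/847
I = (+1)√(270/847/(4π)) = 0.15927046
No selection rule forces the value: the integral is nonzero (none).

0.159270 (none)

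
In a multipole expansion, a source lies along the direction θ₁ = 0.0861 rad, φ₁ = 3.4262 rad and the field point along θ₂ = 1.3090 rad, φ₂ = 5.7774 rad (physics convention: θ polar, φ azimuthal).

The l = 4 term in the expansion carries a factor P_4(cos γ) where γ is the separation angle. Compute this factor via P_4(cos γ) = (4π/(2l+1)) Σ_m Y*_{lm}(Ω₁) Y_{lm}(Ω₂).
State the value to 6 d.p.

0.232792

Expand P_4 via completeness: Σ_{m} conj(Y_{4,m}) at Ω₁ times Y_{4,m} at Ω₂ —
  m=-4: Y*=(0.000010, 0.000022)  Y=(-0.168375, 0.346487)  product (-0.000009, -0.000000)
  m=-3: Y*=(-0.000521, -0.000598)  Y=(0.015595, 0.291537)  product (0.000166, -0.000161)
  m=-2: Y*=(0.012394, 0.007931)  Y=(-0.087943, -0.140513)  product (0.000024, -0.002439)
  m=-1: Y*=(-0.153591, -0.044933)  Y=(-0.261874, -0.145036)  product (0.033705, 0.034043)
  m=+0: Y*=(0.815196, -0.000000)  Y=(0.121386, 0.000000)  product (0.098954, 0.000000)
  m=+1: Y*=(0.153591, -0.044933)  Y=(0.261874, -0.145036)  product (0.033705, -0.034043)
  m=+2: Y*=(0.012394, -0.007931)  Y=(-0.087943, 0.140513)  product (0.000024, 0.002439)
  m=+3: Y*=(0.000521, -0.000598)  Y=(-0.015595, 0.291537)  product (0.000166, 0.000161)
  m=+4: Y*=(0.000010, -0.000022)  Y=(-0.168375, -0.346487)  product (-0.000009, 0.000000)
Σ over m = (0.166725, 0.000000); ×(4π/9) → (0.232792, 0.000000). Real part: 0.232792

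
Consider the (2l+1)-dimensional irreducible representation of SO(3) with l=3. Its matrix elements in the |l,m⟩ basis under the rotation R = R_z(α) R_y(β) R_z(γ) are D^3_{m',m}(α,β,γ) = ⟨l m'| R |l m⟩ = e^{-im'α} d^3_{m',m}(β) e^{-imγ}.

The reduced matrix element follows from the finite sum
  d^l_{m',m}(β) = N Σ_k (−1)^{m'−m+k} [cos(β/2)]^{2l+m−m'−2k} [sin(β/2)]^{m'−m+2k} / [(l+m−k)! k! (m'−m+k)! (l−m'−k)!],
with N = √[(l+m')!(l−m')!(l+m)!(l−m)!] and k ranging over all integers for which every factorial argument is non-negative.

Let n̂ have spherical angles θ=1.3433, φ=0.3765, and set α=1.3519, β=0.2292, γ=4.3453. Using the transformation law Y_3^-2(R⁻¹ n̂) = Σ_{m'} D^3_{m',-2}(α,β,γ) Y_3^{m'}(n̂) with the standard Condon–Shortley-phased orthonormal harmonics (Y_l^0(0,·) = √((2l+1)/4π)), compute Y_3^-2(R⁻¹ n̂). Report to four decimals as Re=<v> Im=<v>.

Need the full column D^3_{m',-2} for m'=−3..3 at α=1.3519, β=0.2292, γ=4.3453.
cos(β/2)=0.993441, sin(β/2)=0.114349
d^3_{-3,-2}: single k=1 term ⇒ +0.271031;  D = +0.266655+0.048504i
d^3_{-2,-2}: k∈[0..1] ⇒ +0.961283 -0.063680 = +0.897603;  D = +0.348572-0.827157i
d^3_{-1,-2}: k∈[0..1] ⇒ -0.349899 +0.009272 = -0.340628;  D = +0.277680+0.197285i
d^3_{0,-2}: k∈[0..1] ⇒ +0.069758 -0.000924 = +0.068834;  D = -0.051101+0.046117i
d^3_{1,-2}: k∈[0..1] ⇒ -0.009272 +0.000061 = -0.009210;  D = -0.004539-0.008014i
d^3_{2,-2}: k∈[0..1] ⇒ +0.000844 -0.000002 = +0.000841;  D = +0.000805-0.000246i
d^3_{3,-2}: single k=0 term ⇒ -0.000048;  D = +0.000004+0.000047i
Y_3^{m'}(θ=1.3433,φ=0.3765) and Σ D·Y over m':
  (+0.2667+0.0485i)·(+0.1648-0.3488i)  (+0.3486-0.8272i)·(+0.1596-0.1496i)  (+0.2777+0.1973i)·(-0.2183+0.0863i)  (-0.0511+0.0461i)·(-0.2311+0.0000i)  (-0.0045-0.0080i)·(+0.2183+0.0863i)  (+0.0008-0.0002i)·(+0.1596+0.1496i)  (+0.0000+0.0000i)·(-0.1648-0.3488i)
Y_3^-2(R⁻¹ n̂) = -0.073210-0.301041i

Re=-0.0732 Im=-0.3010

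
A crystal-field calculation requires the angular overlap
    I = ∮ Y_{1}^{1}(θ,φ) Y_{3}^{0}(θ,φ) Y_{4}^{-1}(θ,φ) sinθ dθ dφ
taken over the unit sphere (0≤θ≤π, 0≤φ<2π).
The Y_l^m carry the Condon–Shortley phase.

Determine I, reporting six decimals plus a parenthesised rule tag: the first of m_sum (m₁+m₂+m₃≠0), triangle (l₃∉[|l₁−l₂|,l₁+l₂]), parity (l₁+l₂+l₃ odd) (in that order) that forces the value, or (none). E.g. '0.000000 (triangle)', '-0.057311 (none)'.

Checks pass: Σm=0; 8 even; l₃=4∈[2,4].
(2·1+1)(2·3+1)(2·4+1) = 189
Δ: 0! 2! 6! / 9! → 1/252
sum: t=0:+1/36 = 1/36
3j²(1 3 4; 0 0 0) = Δ·Π!·Σ² = 4/63  (sign +1)
sum: t=0:+1/72 = 1/72
3j²(1 3 4; 1 0 -1) = Δ·Π!·Σ² = 5/126  (sign -1)
combine: 4πI² = 189·4/63·5/126 = 10/21
take √, sign -1: I = -0.19466390
No selection rule forces the value: the integral is nonzero (none).

-0.194664 (none)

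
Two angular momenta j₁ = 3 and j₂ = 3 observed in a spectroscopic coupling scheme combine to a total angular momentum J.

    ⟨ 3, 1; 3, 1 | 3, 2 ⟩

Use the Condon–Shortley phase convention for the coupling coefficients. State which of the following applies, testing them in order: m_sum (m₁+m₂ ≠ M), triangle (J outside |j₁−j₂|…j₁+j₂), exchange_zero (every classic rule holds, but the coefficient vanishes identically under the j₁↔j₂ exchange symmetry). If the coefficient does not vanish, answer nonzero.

m-sum: m₁+m₂ = 1+1 = 2, M = 2  ✓
triangle: |j₁−j₂| = 0 ≤ J = 3 ≤ j₁+j₂ = 6  ✓
exchange: j₁=j₂ and m₁=m₂, and (−1)^(j₁+j₂−J) = (−1)^3 = −1 forces ⟨j₁m₁;j₂m₂|JM⟩ = −⟨j₂m₂;j₁m₁|JM⟩ = −⟨j₁m₁;j₂m₂|JM⟩ ⇒ the coefficient vanishes identically
Racah sum check: Σ_k collapses to 0 ⇒ CG = 0

exchange_zero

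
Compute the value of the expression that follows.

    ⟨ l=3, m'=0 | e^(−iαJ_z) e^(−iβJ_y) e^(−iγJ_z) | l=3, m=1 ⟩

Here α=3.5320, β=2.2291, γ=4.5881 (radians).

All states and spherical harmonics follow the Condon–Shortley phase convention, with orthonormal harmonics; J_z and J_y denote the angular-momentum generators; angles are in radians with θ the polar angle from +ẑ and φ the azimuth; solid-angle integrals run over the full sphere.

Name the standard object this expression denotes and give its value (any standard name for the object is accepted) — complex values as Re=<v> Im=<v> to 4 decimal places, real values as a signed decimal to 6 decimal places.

Wigner D-matrix element, Re=-0.0370 Im=0.2962

This is a Wigner D-matrix element — the rotation-matrix element ⟨l m'| R(α,β,γ) |l m⟩ in the angular-momentum basis.
D^3_{0,1}(3.5320,2.2291,4.5881) = e^{-i·0·3.5320}·d^3_{0,1}(2.2291)·e^{-i·1·4.5881}. Compute d first:
c=cos(2.229100/2)=0.440581, s=sin(2.229100/2)=0.897713; N=√[6·6·24·2]=41.569219
The bounds max(0,m−m')=1 and min(l+m,l−m')=3 give 3 terms
  k=1: (−1)^0·41.5692/(12)·0.4406^5·0.8977^1 = +0.051625
  k=2: (−1)^1·41.5692/(4)·0.4406^3·0.8977^3 = -0.642988
  k=3: (−1)^2·41.5692/(12)·0.4406^1·0.8977^5 = +0.889823
d^3_{0,1}(2.2291) = +0.051625 -0.642988 +0.889823 = +0.298460
Phases: e^{-i·(0)·3.5320}=+1.000000+0.000000i, e^{-i·(1)·4.5881}=-0.123969+0.992286i ⇒ D=-0.037000+0.296158i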